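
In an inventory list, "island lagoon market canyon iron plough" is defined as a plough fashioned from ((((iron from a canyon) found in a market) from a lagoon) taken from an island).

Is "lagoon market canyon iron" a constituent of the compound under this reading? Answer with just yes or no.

yes

The paraphrase groups the words so that "lagoon market canyon iron" is one unit: it corresponds to a single parenthesized sub-phrase.
The full structure is [[island [lagoon [market [canyon iron]]]] plough], in which [lagoon market canyon iron] is a constituent.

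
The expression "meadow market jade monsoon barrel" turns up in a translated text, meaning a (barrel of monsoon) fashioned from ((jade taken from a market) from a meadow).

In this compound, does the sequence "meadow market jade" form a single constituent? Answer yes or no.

The paraphrase groups the words so that "meadow market jade" is one unit: it corresponds to a single parenthesized sub-phrase.
The full structure is [[meadow [market jade]] [monsoon barrel]], in which [meadow market jade] is a constituent.

yes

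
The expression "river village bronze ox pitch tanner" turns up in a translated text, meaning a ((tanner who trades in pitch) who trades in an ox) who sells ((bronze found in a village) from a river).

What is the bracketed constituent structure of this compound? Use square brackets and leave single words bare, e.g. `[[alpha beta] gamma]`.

Whole compound: head "tanner" (specifically "ox pitch tanner"), modifier "river village bronze".
Within "river village bronze", the head is "bronze" (specifically "village bronze") and the modifier is "river".
Within "village bronze", the head is "bronze" and the modifier is "village".
Within "ox pitch tanner", the head is "tanner" (specifically "pitch tanner") and the modifier is "ox".
Within "pitch tanner", the head is "tanner" and the modifier is "pitch".
Putting it together: [[river [village bronze]] [ox [pitch tanner]]].

[[river [village bronze]] [ox [pitch tanner]]]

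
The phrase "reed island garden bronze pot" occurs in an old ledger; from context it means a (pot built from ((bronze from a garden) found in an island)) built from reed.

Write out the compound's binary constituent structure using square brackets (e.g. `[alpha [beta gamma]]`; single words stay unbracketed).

[reed [[island [garden bronze]] pot]]

Whole compound: head "pot" (specifically "island garden bronze pot"), modifier "reed".
Within "island garden bronze pot", the head is "pot" and the modifier is "island garden bronze".
Within "island garden bronze", the head is "bronze" (specifically "garden bronze") and the modifier is "island".
Within "garden bronze", the head is "bronze" and the modifier is "garden".
Putting it together: [reed [[island [garden bronze]] pot]].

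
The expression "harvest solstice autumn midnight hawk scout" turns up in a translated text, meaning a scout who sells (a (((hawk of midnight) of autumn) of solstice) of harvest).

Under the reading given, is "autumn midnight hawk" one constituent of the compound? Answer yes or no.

yes

The paraphrase groups the words so that "autumn midnight hawk" is one unit: it corresponds to a single parenthesized sub-phrase.
The full structure is [[harvest [solstice [autumn [midnight hawk]]]] scout], in which [autumn midnight hawk] is a constituent.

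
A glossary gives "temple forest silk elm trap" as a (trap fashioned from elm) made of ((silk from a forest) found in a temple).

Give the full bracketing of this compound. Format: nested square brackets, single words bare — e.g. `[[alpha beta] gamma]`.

Whole compound: head "trap" (specifically "elm trap"), modifier "temple forest silk".
"temple forest silk" → head "silk" (specifically "forest silk"), modifier "temple".
"forest silk" → head "silk", modifier "forest".
"elm trap" → head "trap", modifier "elm".
So the structure is [[temple [forest silk]] [elm trap]].

[[temple [forest silk]] [elm trap]]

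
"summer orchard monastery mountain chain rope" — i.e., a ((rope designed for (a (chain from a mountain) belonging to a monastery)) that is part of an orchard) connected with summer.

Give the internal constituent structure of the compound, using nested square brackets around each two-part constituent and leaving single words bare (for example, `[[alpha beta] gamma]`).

At the top level: head "rope" (specifically "orchard monastery mountain chain rope"); modifier "summer".
Inside "orchard monastery mountain chain rope": head "rope" (specifically "monastery mountain chain rope"), modifier "orchard".
Inside "monastery mountain chain rope": head "rope", modifier "monastery mountain chain".
Inside "monastery mountain chain": head "chain" (specifically "mountain chain"), modifier "monastery".
Inside "mountain chain": head "chain", modifier "mountain".
So the structure is [summer [orchard [[monastery [mountain chain]] rope]]].

[summer [orchard [[monastery [mountain chain]] rope]]]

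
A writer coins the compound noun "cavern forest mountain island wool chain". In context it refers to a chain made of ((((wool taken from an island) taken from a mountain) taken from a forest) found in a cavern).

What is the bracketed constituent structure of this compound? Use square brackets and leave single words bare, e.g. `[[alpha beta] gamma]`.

Overall it is a kind of chain; the modifier is "cavern forest mountain island wool".
"cavern forest mountain island wool" → head "wool" (specifically "forest mountain island wool"), modifier "cavern".
"forest mountain island wool" → head "wool" (specifically "mountain island wool"), modifier "forest".
"mountain island wool" → head "wool" (specifically "island wool"), modifier "mountain".
"island wool" → head "wool", modifier "island".
So the structure is [[cavern [forest [mountain [island wool]]]] chain].

[[cavern [forest [mountain [island wool]]]] chain]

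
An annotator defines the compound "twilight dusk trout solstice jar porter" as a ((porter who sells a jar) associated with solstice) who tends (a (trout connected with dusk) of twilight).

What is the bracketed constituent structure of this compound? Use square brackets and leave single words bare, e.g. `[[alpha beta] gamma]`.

[[twilight [dusk trout]] [solstice [jar porter]]]

The outermost head in the paraphrase is "porter" (specifically "solstice jar porter"), modified by "twilight dusk trout".
"twilight dusk trout" → head "trout" (specifically "dusk trout"), modifier "twilight".
"dusk trout" → head "trout", modifier "dusk".
"solstice jar porter" → head "porter" (specifically "jar porter"), modifier "solstice".
"jar porter" → head "porter", modifier "jar".
Putting it together: [[twilight [dusk trout]] [solstice [jar porter]]].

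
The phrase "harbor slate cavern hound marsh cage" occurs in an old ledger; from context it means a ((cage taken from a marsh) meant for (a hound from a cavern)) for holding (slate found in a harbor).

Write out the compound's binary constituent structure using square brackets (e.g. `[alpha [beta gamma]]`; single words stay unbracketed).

[[harbor slate] [[cavern hound] [marsh cage]]]

Overall it is a kind of cage (specifically "cavern hound marsh cage"); the modifier is "harbor slate".
Within "harbor slate", the head is "slate" and the modifier is "harbor".
Within "cavern hound marsh cage", the head is "cage" (specifically "marsh cage") and the modifier is "cavern hound".
Within "cavern hound", the head is "hound" and the modifier is "cavern".
Within "marsh cage", the head is "cage" and the modifier is "marsh".
Assembled: [[harbor slate] [[cavern hound] [marsh cage]]].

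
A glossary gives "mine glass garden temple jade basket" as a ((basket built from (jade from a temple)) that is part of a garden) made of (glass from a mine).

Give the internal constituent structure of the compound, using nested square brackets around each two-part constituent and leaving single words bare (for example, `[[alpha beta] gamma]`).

The outermost head in the paraphrase is "basket" (specifically "garden temple jade basket"), modified by "mine glass".
"mine glass" → head "glass", modifier "mine".
"garden temple jade basket" → head "basket" (specifically "temple jade basket"), modifier "garden".
"temple jade basket" → head "basket", modifier "temple jade".
"temple jade" → head "jade", modifier "temple".
Putting it together: [[mine glass] [garden [[temple jade] basket]]].

[[mine glass] [garden [[temple jade] basket]]]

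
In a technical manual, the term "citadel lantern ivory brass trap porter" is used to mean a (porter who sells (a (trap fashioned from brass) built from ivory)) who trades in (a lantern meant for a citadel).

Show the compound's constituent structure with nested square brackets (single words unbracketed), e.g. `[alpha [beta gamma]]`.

Whole compound: head "porter" (specifically "ivory brass trap porter"), modifier "citadel lantern".
Within "citadel lantern", the head is "lantern" and the modifier is "citadel".
Within "ivory brass trap porter", the head is "porter" and the modifier is "ivory brass trap".
Within "ivory brass trap", the head is "trap" (specifically "brass trap") and the modifier is "ivory".
Within "brass trap", the head is "trap" and the modifier is "brass".
Putting it together: [[citadel lantern] [[ivory [brass trap]] porter]].

[[citadel lantern] [[ivory [brass trap]] porter]]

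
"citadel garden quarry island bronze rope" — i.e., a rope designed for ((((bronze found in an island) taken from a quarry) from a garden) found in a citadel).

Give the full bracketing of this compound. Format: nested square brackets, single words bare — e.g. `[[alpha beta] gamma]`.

[[citadel [garden [quarry [island bronze]]]] rope]

Overall it is a kind of rope; the modifier is "citadel garden quarry island bronze".
Within "citadel garden quarry island bronze", the head is "bronze" (specifically "garden quarry island bronze") and the modifier is "citadel".
Within "garden quarry island bronze", the head is "bronze" (specifically "quarry island bronze") and the modifier is "garden".
Within "quarry island bronze", the head is "bronze" (specifically "island bronze") and the modifier is "quarry".
Within "island bronze", the head is "bronze" and the modifier is "island".
Putting it together: [[citadel [garden [quarry [island bronze]]]] rope].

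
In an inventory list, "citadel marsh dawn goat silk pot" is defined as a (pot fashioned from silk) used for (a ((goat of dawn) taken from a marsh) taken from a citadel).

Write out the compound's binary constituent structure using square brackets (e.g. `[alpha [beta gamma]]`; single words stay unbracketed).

[[citadel [marsh [dawn goat]]] [silk pot]]

The outermost head in the paraphrase is "pot" (specifically "silk pot"), modified by "citadel marsh dawn goat".
"citadel marsh dawn goat" → head "goat" (specifically "marsh dawn goat"), modifier "citadel".
"marsh dawn goat" → head "goat" (specifically "dawn goat"), modifier "marsh".
"dawn goat" → head "goat", modifier "dawn".
"silk pot" → head "pot", modifier "silk".
Assembled: [[citadel [marsh [dawn goat]]] [silk pot]].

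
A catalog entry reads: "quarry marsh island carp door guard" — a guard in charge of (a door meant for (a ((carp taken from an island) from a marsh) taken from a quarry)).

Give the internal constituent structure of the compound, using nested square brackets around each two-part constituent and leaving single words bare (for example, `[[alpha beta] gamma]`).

[[[quarry [marsh [island carp]]] door] guard]

Overall it is a kind of guard; the modifier is "quarry marsh island carp door".
Within "quarry marsh island carp door", the head is "door" and the modifier is "quarry marsh island carp".
Within "quarry marsh island carp", the head is "carp" (specifically "marsh island carp") and the modifier is "quarry".
Within "marsh island carp", the head is "carp" (specifically "island carp") and the modifier is "marsh".
Within "island carp", the head is "carp" and the modifier is "island".
So the structure is [[[quarry [marsh [island carp]]] door] guard].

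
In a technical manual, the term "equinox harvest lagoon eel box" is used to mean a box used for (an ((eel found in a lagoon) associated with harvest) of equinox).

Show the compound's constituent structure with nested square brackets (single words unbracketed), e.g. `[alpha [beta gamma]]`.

Whole compound: head "box", modifier "equinox harvest lagoon eel".
Inside "equinox harvest lagoon eel": head "eel" (specifically "harvest lagoon eel"), modifier "equinox".
Inside "harvest lagoon eel": head "eel" (specifically "lagoon eel"), modifier "harvest".
Inside "lagoon eel": head "eel", modifier "lagoon".
Putting it together: [[equinox [harvest [lagoon eel]]] box].

[[equinox [harvest [lagoon eel]]] box]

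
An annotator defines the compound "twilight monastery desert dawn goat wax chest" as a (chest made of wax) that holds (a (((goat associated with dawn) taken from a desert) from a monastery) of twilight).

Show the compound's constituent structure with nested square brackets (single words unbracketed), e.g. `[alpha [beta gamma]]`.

[[twilight [monastery [desert [dawn goat]]]] [wax chest]]

The outermost head in the paraphrase is "chest" (specifically "wax chest"), modified by "twilight monastery desert dawn goat".
"twilight monastery desert dawn goat" → head "goat" (specifically "monastery desert dawn goat"), modifier "twilight".
"monastery desert dawn goat" → head "goat" (specifically "desert dawn goat"), modifier "monastery".
"desert dawn goat" → head "goat" (specifically "dawn goat"), modifier "desert".
"dawn goat" → head "goat", modifier "dawn".
"wax chest" → head "chest", modifier "wax".
Assembled: [[twilight [monastery [desert [dawn goat]]]] [wax chest]].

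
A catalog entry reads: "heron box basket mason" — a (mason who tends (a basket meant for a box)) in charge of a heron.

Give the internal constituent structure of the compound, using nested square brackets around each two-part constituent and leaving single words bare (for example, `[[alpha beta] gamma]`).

[heron [[box basket] mason]]

The outermost head in the paraphrase is "mason" (specifically "box basket mason"), modified by "heron".
Inside "box basket mason": head "mason", modifier "box basket".
Inside "box basket": head "basket", modifier "box".
Putting it together: [heron [[box basket] mason]].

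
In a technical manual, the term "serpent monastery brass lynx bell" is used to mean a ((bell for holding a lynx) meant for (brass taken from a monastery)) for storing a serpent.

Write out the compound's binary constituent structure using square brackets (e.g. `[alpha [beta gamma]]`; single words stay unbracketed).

The outermost head in the paraphrase is "bell" (specifically "monastery brass lynx bell"), modified by "serpent".
Within "monastery brass lynx bell", the head is "bell" (specifically "lynx bell") and the modifier is "monastery brass".
Within "monastery brass", the head is "brass" and the modifier is "monastery".
Within "lynx bell", the head is "bell" and the modifier is "lynx".
Assembled: [serpent [[monastery brass] [lynx bell]]].

[serpent [[monastery brass] [lynx bell]]]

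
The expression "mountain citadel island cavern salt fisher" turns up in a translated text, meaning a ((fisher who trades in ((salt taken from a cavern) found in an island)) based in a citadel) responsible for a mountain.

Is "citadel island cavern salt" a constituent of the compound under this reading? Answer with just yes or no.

The top-level split is [mountain] [citadel island cavern salt fisher]; the full structure is [mountain [citadel [[island [cavern salt]] fisher]]].
"citadel island cavern salt" straddles a constituent boundary, so it is not a single unit.

no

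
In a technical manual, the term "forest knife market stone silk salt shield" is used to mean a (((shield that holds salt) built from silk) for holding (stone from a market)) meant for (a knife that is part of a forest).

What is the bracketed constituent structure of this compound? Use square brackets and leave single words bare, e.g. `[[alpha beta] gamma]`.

The outermost head in the paraphrase is "shield" (specifically "market stone silk salt shield"), modified by "forest knife".
Inside "forest knife": head "knife", modifier "forest".
Inside "market stone silk salt shield": head "shield" (specifically "silk salt shield"), modifier "market stone".
Inside "market stone": head "stone", modifier "market".
Inside "silk salt shield": head "shield" (specifically "salt shield"), modifier "silk".
Inside "salt shield": head "shield", modifier "salt".
Assembled: [[forest knife] [[market stone] [silk [salt shield]]]].

[[forest knife] [[market stone] [silk [salt shield]]]]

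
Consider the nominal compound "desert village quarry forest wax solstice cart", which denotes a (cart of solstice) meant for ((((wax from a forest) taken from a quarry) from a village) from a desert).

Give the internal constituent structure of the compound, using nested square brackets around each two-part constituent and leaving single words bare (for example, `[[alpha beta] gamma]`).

Overall it is a kind of cart (specifically "solstice cart"); the modifier is "desert village quarry forest wax".
Inside "desert village quarry forest wax": head "wax" (specifically "village quarry forest wax"), modifier "desert".
Inside "village quarry forest wax": head "wax" (specifically "quarry forest wax"), modifier "village".
Inside "quarry forest wax": head "wax" (specifically "forest wax"), modifier "quarry".
Inside "forest wax": head "wax", modifier "forest".
Inside "solstice cart": head "cart", modifier "solstice".
Assembled: [[desert [village [quarry [forest wax]]]] [solstice cart]].

[[desert [village [quarry [forest wax]]]] [solstice cart]]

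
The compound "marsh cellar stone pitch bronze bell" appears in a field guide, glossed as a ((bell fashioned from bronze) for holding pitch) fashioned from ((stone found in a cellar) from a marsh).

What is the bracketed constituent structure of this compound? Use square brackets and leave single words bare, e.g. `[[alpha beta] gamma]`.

[[marsh [cellar stone]] [pitch [bronze bell]]]

At the top level: head "bell" (specifically "pitch bronze bell"); modifier "marsh cellar stone".
"marsh cellar stone" → head "stone" (specifically "cellar stone"), modifier "marsh".
"cellar stone" → head "stone", modifier "cellar".
"pitch bronze bell" → head "bell" (specifically "bronze bell"), modifier "pitch".
"bronze bell" → head "bell", modifier "bronze".
So the structure is [[marsh [cellar stone]] [pitch [bronze bell]]].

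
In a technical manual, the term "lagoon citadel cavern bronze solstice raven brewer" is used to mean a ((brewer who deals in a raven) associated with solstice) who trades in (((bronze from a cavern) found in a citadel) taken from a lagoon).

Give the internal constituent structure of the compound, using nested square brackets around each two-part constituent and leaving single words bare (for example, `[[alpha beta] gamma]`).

Overall it is a kind of brewer (specifically "solstice raven brewer"); the modifier is "lagoon citadel cavern bronze".
Inside "lagoon citadel cavern bronze": head "bronze" (specifically "citadel cavern bronze"), modifier "lagoon".
Inside "citadel cavern bronze": head "bronze" (specifically "cavern bronze"), modifier "citadel".
Inside "cavern bronze": head "bronze", modifier "cavern".
Inside "solstice raven brewer": head "brewer" (specifically "raven brewer"), modifier "solstice".
Inside "raven brewer": head "brewer", modifier "raven".
Putting it together: [[lagoon [citadel [cavern bronze]]] [solstice [raven brewer]]].

[[lagoon [citadel [cavern bronze]]] [solstice [raven brewer]]]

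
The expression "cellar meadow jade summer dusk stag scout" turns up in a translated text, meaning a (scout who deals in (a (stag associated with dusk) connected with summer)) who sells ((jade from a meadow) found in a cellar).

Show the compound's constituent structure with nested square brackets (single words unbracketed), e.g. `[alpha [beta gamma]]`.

The outermost head in the paraphrase is "scout" (specifically "summer dusk stag scout"), modified by "cellar meadow jade".
Within "cellar meadow jade", the head is "jade" (specifically "meadow jade") and the modifier is "cellar".
Within "meadow jade", the head is "jade" and the modifier is "meadow".
Within "summer dusk stag scout", the head is "scout" and the modifier is "summer dusk stag".
Within "summer dusk stag", the head is "stag" (specifically "dusk stag") and the modifier is "summer".
Within "dusk stag", the head is "stag" and the modifier is "dusk".
Putting it together: [[cellar [meadow jade]] [[summer [dusk stag]] scout]].

[[cellar [meadow jade]] [[summer [dusk stag]] scout]]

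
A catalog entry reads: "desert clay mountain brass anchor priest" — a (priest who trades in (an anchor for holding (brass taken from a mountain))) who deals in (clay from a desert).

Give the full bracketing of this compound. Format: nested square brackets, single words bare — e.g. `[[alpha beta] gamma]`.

[[desert clay] [[[mountain brass] anchor] priest]]

The outermost head in the paraphrase is "priest" (specifically "mountain brass anchor priest"), modified by "desert clay".
Within "desert clay", the head is "clay" and the modifier is "desert".
Within "mountain brass anchor priest", the head is "priest" and the modifier is "mountain brass anchor".
Within "mountain brass anchor", the head is "anchor" and the modifier is "mountain brass".
Within "mountain brass", the head is "brass" and the modifier is "mountain".
Putting it together: [[desert clay] [[[mountain brass] anchor] priest]].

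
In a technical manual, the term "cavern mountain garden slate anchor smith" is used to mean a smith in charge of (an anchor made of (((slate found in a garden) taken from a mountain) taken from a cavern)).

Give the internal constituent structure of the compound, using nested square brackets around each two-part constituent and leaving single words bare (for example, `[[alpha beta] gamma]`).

[[[cavern [mountain [garden slate]]] anchor] smith]

Overall it is a kind of smith; the modifier is "cavern mountain garden slate anchor".
"cavern mountain garden slate anchor" → head "anchor", modifier "cavern mountain garden slate".
"cavern mountain garden slate" → head "slate" (specifically "mountain garden slate"), modifier "cavern".
"mountain garden slate" → head "slate" (specifically "garden slate"), modifier "mountain".
"garden slate" → head "slate", modifier "garden".
Putting it together: [[[cavern [mountain [garden slate]]] anchor] smith].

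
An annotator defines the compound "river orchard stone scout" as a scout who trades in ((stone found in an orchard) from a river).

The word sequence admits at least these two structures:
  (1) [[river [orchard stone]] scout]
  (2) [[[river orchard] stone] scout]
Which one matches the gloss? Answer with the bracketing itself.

[[river [orchard stone]] scout]

The paraphrase's head is the "scout" part ("scout"); its modifier is "river orchard stone".
That top-level split, carried through the inner groups, gives [[river [orchard stone]] scout].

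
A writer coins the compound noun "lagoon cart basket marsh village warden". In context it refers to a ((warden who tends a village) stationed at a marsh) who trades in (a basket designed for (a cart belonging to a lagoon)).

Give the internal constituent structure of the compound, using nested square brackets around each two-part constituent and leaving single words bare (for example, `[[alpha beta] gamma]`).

[[[lagoon cart] basket] [marsh [village warden]]]

At the top level: head "warden" (specifically "marsh village warden"); modifier "lagoon cart basket".
Inside "lagoon cart basket": head "basket", modifier "lagoon cart".
Inside "lagoon cart": head "cart", modifier "lagoon".
Inside "marsh village warden": head "warden" (specifically "village warden"), modifier "marsh".
Inside "village warden": head "warden", modifier "village".
So the structure is [[[lagoon cart] basket] [marsh [village warden]]].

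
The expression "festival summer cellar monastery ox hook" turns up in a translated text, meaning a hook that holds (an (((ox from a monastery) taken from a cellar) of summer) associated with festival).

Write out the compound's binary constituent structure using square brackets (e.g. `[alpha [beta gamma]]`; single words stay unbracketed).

Whole compound: head "hook", modifier "festival summer cellar monastery ox".
"festival summer cellar monastery ox" → head "ox" (specifically "summer cellar monastery ox"), modifier "festival".
"summer cellar monastery ox" → head "ox" (specifically "cellar monastery ox"), modifier "summer".
"cellar monastery ox" → head "ox" (specifically "monastery ox"), modifier "cellar".
"monastery ox" → head "ox", modifier "monastery".
Putting it together: [[festival [summer [cellar [monastery ox]]]] hook].

[[festival [summer [cellar [monastery ox]]]] hook]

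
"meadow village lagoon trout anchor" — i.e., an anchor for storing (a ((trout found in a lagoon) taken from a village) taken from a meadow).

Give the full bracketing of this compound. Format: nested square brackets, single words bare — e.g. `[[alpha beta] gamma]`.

[[meadow [village [lagoon trout]]] anchor]

At the top level: head "anchor"; modifier "meadow village lagoon trout".
"meadow village lagoon trout" → head "trout" (specifically "village lagoon trout"), modifier "meadow".
"village lagoon trout" → head "trout" (specifically "lagoon trout"), modifier "village".
"lagoon trout" → head "trout", modifier "lagoon".
So the structure is [[meadow [village [lagoon trout]]] anchor].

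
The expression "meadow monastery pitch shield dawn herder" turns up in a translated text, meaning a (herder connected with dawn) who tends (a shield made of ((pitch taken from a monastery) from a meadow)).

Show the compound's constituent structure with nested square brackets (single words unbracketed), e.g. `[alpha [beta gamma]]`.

[[[meadow [monastery pitch]] shield] [dawn herder]]

The outermost head in the paraphrase is "herder" (specifically "dawn herder"), modified by "meadow monastery pitch shield".
"meadow monastery pitch shield" → head "shield", modifier "meadow monastery pitch".
"meadow monastery pitch" → head "pitch" (specifically "monastery pitch"), modifier "meadow".
"monastery pitch" → head "pitch", modifier "monastery".
"dawn herder" → head "herder", modifier "dawn".
Putting it together: [[[meadow [monastery pitch]] shield] [dawn herder]].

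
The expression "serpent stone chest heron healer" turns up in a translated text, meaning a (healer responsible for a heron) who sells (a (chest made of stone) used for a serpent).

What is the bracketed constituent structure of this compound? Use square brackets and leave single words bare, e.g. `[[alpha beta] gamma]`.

[[serpent [stone chest]] [heron healer]]

At the top level: head "healer" (specifically "heron healer"); modifier "serpent stone chest".
"serpent stone chest" → head "chest" (specifically "stone chest"), modifier "serpent".
"stone chest" → head "chest", modifier "stone".
"heron healer" → head "healer", modifier "heron".
Putting it together: [[serpent [stone chest]] [heron healer]].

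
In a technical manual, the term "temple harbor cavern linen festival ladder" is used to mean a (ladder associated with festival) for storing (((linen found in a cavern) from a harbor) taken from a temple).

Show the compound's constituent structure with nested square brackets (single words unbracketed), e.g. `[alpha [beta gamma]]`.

Whole compound: head "ladder" (specifically "festival ladder"), modifier "temple harbor cavern linen".
"temple harbor cavern linen" → head "linen" (specifically "harbor cavern linen"), modifier "temple".
"harbor cavern linen" → head "linen" (specifically "cavern linen"), modifier "harbor".
"cavern linen" → head "linen", modifier "cavern".
"festival ladder" → head "ladder", modifier "festival".
Assembled: [[temple [harbor [cavern linen]]] [festival ladder]].

[[temple [harbor [cavern linen]]] [festival ladder]]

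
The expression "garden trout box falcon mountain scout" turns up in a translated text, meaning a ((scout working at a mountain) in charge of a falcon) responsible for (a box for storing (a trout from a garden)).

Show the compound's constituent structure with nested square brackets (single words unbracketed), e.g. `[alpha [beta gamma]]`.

[[[garden trout] box] [falcon [mountain scout]]]

Whole compound: head "scout" (specifically "falcon mountain scout"), modifier "garden trout box".
Within "garden trout box", the head is "box" and the modifier is "garden trout".
Within "garden trout", the head is "trout" and the modifier is "garden".
Within "falcon mountain scout", the head is "scout" (specifically "mountain scout") and the modifier is "falcon".
Within "mountain scout", the head is "scout" and the modifier is "mountain".
Assembled: [[[garden trout] box] [falcon [mountain scout]]].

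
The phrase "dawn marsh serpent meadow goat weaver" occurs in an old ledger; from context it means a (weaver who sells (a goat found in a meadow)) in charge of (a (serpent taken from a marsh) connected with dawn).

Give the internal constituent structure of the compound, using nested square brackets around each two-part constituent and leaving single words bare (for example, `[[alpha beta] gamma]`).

[[dawn [marsh serpent]] [[meadow goat] weaver]]

The outermost head in the paraphrase is "weaver" (specifically "meadow goat weaver"), modified by "dawn marsh serpent".
"dawn marsh serpent" → head "serpent" (specifically "marsh serpent"), modifier "dawn".
"marsh serpent" → head "serpent", modifier "marsh".
"meadow goat weaver" → head "weaver", modifier "meadow goat".
"meadow goat" → head "goat", modifier "meadow".
Assembled: [[dawn [marsh serpent]] [[meadow goat] weaver]].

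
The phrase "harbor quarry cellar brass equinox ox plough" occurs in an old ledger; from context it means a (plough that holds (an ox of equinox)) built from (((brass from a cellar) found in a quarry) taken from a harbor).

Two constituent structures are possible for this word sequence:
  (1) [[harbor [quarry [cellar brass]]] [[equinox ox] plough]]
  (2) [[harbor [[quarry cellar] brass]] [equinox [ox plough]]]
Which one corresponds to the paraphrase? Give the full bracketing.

The paraphrase's head is the "plough" part ("equinox ox plough"); its modifier is "harbor quarry cellar brass".
That top-level split, carried through the inner groups, gives [[harbor [quarry [cellar brass]]] [[equinox ox] plough]].

[[harbor [quarry [cellar brass]]] [[equinox ox] plough]]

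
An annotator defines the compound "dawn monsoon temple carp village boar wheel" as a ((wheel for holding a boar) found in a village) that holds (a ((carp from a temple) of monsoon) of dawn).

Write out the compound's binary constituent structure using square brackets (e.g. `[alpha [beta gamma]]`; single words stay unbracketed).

[[dawn [monsoon [temple carp]]] [village [boar wheel]]]

Whole compound: head "wheel" (specifically "village boar wheel"), modifier "dawn monsoon temple carp".
"dawn monsoon temple carp" → head "carp" (specifically "monsoon temple carp"), modifier "dawn".
"monsoon temple carp" → head "carp" (specifically "temple carp"), modifier "monsoon".
"temple carp" → head "carp", modifier "temple".
"village boar wheel" → head "wheel" (specifically "boar wheel"), modifier "village".
"boar wheel" → head "wheel", modifier "boar".
Assembled: [[dawn [monsoon [temple carp]]] [village [boar wheel]]].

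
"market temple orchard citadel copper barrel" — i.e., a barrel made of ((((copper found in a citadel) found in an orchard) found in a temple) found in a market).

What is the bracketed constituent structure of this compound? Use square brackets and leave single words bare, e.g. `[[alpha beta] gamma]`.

At the top level: head "barrel"; modifier "market temple orchard citadel copper".
"market temple orchard citadel copper" → head "copper" (specifically "temple orchard citadel copper"), modifier "market".
"temple orchard citadel copper" → head "copper" (specifically "orchard citadel copper"), modifier "temple".
"orchard citadel copper" → head "copper" (specifically "citadel copper"), modifier "orchard".
"citadel copper" → head "copper", modifier "citadel".
So the structure is [[market [temple [orchard [citadel copper]]]] barrel].

[[market [temple [orchard [citadel copper]]]] barrel]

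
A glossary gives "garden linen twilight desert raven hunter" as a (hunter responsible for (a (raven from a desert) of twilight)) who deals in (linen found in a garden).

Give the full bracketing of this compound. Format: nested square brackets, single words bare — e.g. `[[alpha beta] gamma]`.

Overall it is a kind of hunter (specifically "twilight desert raven hunter"); the modifier is "garden linen".
"garden linen" → head "linen", modifier "garden".
"twilight desert raven hunter" → head "hunter", modifier "twilight desert raven".
"twilight desert raven" → head "raven" (specifically "desert raven"), modifier "twilight".
"desert raven" → head "raven", modifier "desert".
So the structure is [[garden linen] [[twilight [desert raven]] hunter]].

[[garden linen] [[twilight [desert raven]] hunter]]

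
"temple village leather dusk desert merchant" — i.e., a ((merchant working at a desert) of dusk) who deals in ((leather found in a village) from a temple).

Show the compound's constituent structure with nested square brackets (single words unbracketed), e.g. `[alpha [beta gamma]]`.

[[temple [village leather]] [dusk [desert merchant]]]

Whole compound: head "merchant" (specifically "dusk desert merchant"), modifier "temple village leather".
Within "temple village leather", the head is "leather" (specifically "village leather") and the modifier is "temple".
Within "village leather", the head is "leather" and the modifier is "village".
Within "dusk desert merchant", the head is "merchant" (specifically "desert merchant") and the modifier is "dusk".
Within "desert merchant", the head is "merchant" and the modifier is "desert".
So the structure is [[temple [village leather]] [dusk [desert merchant]]].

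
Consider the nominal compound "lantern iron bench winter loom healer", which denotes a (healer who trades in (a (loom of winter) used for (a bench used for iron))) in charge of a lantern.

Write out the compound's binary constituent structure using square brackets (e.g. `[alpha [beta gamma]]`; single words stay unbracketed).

[lantern [[[iron bench] [winter loom]] healer]]

At the top level: head "healer" (specifically "iron bench winter loom healer"); modifier "lantern".
Within "iron bench winter loom healer", the head is "healer" and the modifier is "iron bench winter loom".
Within "iron bench winter loom", the head is "loom" (specifically "winter loom") and the modifier is "iron bench".
Within "iron bench", the head is "bench" and the modifier is "iron".
Within "winter loom", the head is "loom" and the modifier is "winter".
So the structure is [lantern [[[iron bench] [winter loom]] healer]].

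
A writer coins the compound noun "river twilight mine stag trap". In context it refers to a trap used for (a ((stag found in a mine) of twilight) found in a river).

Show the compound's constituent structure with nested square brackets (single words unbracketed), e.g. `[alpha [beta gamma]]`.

Whole compound: head "trap", modifier "river twilight mine stag".
Within "river twilight mine stag", the head is "stag" (specifically "twilight mine stag") and the modifier is "river".
Within "twilight mine stag", the head is "stag" (specifically "mine stag") and the modifier is "twilight".
Within "mine stag", the head is "stag" and the modifier is "mine".
So the structure is [[river [twilight [mine stag]]] trap].

[[river [twilight [mine stag]]] trap]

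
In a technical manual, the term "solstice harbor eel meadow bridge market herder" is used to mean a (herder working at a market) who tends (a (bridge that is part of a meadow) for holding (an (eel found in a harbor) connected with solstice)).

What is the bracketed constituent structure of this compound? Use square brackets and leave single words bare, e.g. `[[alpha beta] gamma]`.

[[[solstice [harbor eel]] [meadow bridge]] [market herder]]

The outermost head in the paraphrase is "herder" (specifically "market herder"), modified by "solstice harbor eel meadow bridge".
Inside "solstice harbor eel meadow bridge": head "bridge" (specifically "meadow bridge"), modifier "solstice harbor eel".
Inside "solstice harbor eel": head "eel" (specifically "harbor eel"), modifier "solstice".
Inside "harbor eel": head "eel", modifier "harbor".
Inside "meadow bridge": head "bridge", modifier "meadow".
Inside "market herder": head "herder", modifier "market".
So the structure is [[[solstice [harbor eel]] [meadow bridge]] [market herder]].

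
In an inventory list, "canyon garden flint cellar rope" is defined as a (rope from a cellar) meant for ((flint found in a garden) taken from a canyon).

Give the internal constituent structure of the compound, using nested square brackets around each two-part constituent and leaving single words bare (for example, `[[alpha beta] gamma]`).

[[canyon [garden flint]] [cellar rope]]

At the top level: head "rope" (specifically "cellar rope"); modifier "canyon garden flint".
Within "canyon garden flint", the head is "flint" (specifically "garden flint") and the modifier is "canyon".
Within "garden flint", the head is "flint" and the modifier is "garden".
Within "cellar rope", the head is "rope" and the modifier is "cellar".
So the structure is [[canyon [garden flint]] [cellar rope]].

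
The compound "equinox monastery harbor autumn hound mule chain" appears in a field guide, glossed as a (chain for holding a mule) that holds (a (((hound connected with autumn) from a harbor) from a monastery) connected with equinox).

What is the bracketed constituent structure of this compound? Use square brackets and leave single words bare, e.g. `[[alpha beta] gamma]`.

[[equinox [monastery [harbor [autumn hound]]]] [mule chain]]

Whole compound: head "chain" (specifically "mule chain"), modifier "equinox monastery harbor autumn hound".
Within "equinox monastery harbor autumn hound", the head is "hound" (specifically "monastery harbor autumn hound") and the modifier is "equinox".
Within "monastery harbor autumn hound", the head is "hound" (specifically "harbor autumn hound") and the modifier is "monastery".
Within "harbor autumn hound", the head is "hound" (specifically "autumn hound") and the modifier is "harbor".
Within "autumn hound", the head is "hound" and the modifier is "autumn".
Within "mule chain", the head is "chain" and the modifier is "mule".
Assembled: [[equinox [monastery [harbor [autumn hound]]]] [mule chain]].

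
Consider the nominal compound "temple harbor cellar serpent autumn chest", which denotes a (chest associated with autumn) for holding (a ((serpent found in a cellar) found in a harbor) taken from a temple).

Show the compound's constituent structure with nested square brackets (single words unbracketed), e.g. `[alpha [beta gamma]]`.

The outermost head in the paraphrase is "chest" (specifically "autumn chest"), modified by "temple harbor cellar serpent".
Inside "temple harbor cellar serpent": head "serpent" (specifically "harbor cellar serpent"), modifier "temple".
Inside "harbor cellar serpent": head "serpent" (specifically "cellar serpent"), modifier "harbor".
Inside "cellar serpent": head "serpent", modifier "cellar".
Inside "autumn chest": head "chest", modifier "autumn".
Assembled: [[temple [harbor [cellar serpent]]] [autumn chest]].

[[temple [harbor [cellar serpent]]] [autumn chest]]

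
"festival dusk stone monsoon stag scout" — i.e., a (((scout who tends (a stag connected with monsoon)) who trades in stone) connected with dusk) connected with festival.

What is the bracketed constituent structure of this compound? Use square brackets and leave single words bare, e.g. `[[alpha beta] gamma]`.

At the top level: head "scout" (specifically "dusk stone monsoon stag scout"); modifier "festival".
Inside "dusk stone monsoon stag scout": head "scout" (specifically "stone monsoon stag scout"), modifier "dusk".
Inside "stone monsoon stag scout": head "scout" (specifically "monsoon stag scout"), modifier "stone".
Inside "monsoon stag scout": head "scout", modifier "monsoon stag".
Inside "monsoon stag": head "stag", modifier "monsoon".
Assembled: [festival [dusk [stone [[monsoon stag] scout]]]].

[festival [dusk [stone [[monsoon stag] scout]]]]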